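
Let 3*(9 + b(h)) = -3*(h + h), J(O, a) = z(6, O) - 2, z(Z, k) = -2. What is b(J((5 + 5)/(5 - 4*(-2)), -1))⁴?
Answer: 1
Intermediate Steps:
J(O, a) = -4 (J(O, a) = -2 - 2 = -4)
b(h) = -9 - 2*h (b(h) = -9 + (-3*(h + h))/3 = -9 + (-6*h)/3 = -9 - 2*h)
b(J((5 + 5)/(5 - 4*(-2)), -1))⁴ = (-9 - 2*(-4))⁴ = (-9 + 8)⁴ = (-1)⁴ = 1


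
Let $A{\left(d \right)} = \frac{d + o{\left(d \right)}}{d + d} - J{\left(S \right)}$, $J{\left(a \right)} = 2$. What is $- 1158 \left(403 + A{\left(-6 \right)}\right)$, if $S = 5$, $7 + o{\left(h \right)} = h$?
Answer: $- \frac{932383}{2} \approx -4.6619 \cdot 10^{5}$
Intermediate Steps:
$o{\left(h \right)} = -7 + h$
$A{\left(d \right)} = -2 + \frac{-7 + 2 d}{2 d}$ ($A{\left(d \right)} = \frac{d + \left(-7 + d\right)}{d + d} - 2 = \frac{-7 + 2 d}{2 d} - 2 = -2 + \frac{-7 + 2 d}{2 d}$)
$- 1158 \left(403 + A{\left(-6 \right)}\right) = - 1158 \left(403 + \frac{- \frac{7}{2} - -6}{-6}\right) = - 1158 \left(403 - \frac{- \frac{7}{2} + 6}{6}\right) = - 1158 \left(403 - \frac{5}{12}\right) = \left(-1158\right) \frac{4831}{12} = - \frac{932383}{2}$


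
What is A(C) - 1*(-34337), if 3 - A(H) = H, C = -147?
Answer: 34487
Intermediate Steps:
A(H) = 3 - H
A(C) - 1*(-34337) = (3 - 1*(-147)) - 1*(-34337) = (3 + 147) + 34337 = 150 + 34337 = 34487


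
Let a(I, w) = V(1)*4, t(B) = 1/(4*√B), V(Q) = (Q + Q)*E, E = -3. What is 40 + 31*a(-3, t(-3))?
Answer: -704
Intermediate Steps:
V(Q) = -6*Q (V(Q) = (Q + Q)*(-3) = (2*Q)*(-3) = -6*Q)
t(B) = 1/(4*√B)
a(I, w) = -24 (a(I, w) = -6*1*4 = -6*4 = -24)
40 + 31*a(-3, t(-3)) = 40 + 31*(-24) = 40 - 744 = -704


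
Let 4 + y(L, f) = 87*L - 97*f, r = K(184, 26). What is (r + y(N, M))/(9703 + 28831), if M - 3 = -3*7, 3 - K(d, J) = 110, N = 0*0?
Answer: 1635/38534 ≈ 0.042430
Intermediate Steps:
N = 0
K(d, J) = -107 (K(d, J) = 3 - 1*110 = 3 - 110 = -107)
r = -107
M = -18 (M = 3 - 3*7 = 3 - 21 = -18)
y(L, f) = -4 - 97*f + 87*L (y(L, f) = -4 + (87*L - 97*f) = -4 + (-97*f + 87*L) = -4 - 97*f + 87*L)
(r + y(N, M))/(9703 + 28831) = (-107 + (-4 - 97*(-18) + 87*0))/(9703 + 28831) = (-107 + (-4 + 1746 + 0))/38534 = (-107 + 1742)*(1/38534) = 1635*(1/38534) = 1635/38534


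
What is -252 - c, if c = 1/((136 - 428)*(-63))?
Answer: -4635793/18396 ≈ -252.00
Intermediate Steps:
c = 1/18396 (c = -1/63/(-292) = -1/292*(-1/63) = 1/18396 ≈ 5.4360e-5)
-252 - c = -252 - 1*1/18396 = -252 - 1/18396 = -4635793/18396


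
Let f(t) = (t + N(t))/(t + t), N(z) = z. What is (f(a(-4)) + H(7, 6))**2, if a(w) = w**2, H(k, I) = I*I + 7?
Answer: 1936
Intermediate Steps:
H(k, I) = 7 + I**2 (H(k, I) = I**2 + 7 = 7 + I**2)
f(t) = 1 (f(t) = (t + t)/(t + t) = (2*t)/((2*t)) = (2*t)*(1/(2*t)) = 1)
(f(a(-4)) + H(7, 6))**2 = (1 + (7 + 6**2))**2 = (1 + (7 + 36))**2 = (1 + 43)**2 = 44**2 = 1936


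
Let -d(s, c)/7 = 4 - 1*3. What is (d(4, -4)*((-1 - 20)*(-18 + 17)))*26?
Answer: -3822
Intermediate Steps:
d(s, c) = -7 (d(s, c) = -7*(4 - 1*3) = -7*(4 - 3) = -7*1 = -7)
(d(4, -4)*((-1 - 20)*(-18 + 17)))*26 = -7*(-1 - 20)*(-18 + 17)*26 = -(-147)*(-1)*26 = -7*21*26 = -147*26 = -3822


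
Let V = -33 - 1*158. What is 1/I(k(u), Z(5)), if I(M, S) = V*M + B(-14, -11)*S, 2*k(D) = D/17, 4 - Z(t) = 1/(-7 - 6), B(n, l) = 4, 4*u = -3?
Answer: 1768/36281 ≈ 0.048731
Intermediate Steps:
u = -¾ (u = (¼)*(-3) = -¾ ≈ -0.75000)
V = -191 (V = -33 - 158 = -191)
Z(t) = 53/13 (Z(t) = 4 - 1/(-7 - 6) = 4 - 1/(-13) = 4 - 1*(-1/13) = 4 + 1/13 = 53/13)
k(D) = D/34 (k(D) = (D/17)/2 = D/34)
I(M, S) = -191*M + 4*S
1/I(k(u), Z(5)) = 1/(-191*(-3)/(34*4) + 4*(53/13)) = 1/(-191*(-3/136) + 212/13) = 1/(573/136 + 212/13) = 1/(36281/1768) = 1768/36281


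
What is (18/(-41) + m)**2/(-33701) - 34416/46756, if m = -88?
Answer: -641114004688/662197992509 ≈ -0.96816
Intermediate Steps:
(18/(-41) + m)**2/(-33701) - 34416/46756 = (18/(-41) - 88)**2/(-33701) - 34416/46756 = (18*(-1/41) - 88)**2*(-1/33701) - 34416*1/46756 = (-18/41 - 88)**2*(-1/33701) - 8604/11689 = (-3626/41)**2*(-1/33701) - 8604/11689 = (13147876/1681)*(-1/33701) - 8604/11689 = -13147876/56651381 - 8604/11689 = -641114004688/662197992509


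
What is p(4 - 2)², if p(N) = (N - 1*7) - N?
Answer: 49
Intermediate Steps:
p(N) = -7 (p(N) = (N - 7) - N = (-7 + N) - N = -7)
p(4 - 2)² = (-7)² = 49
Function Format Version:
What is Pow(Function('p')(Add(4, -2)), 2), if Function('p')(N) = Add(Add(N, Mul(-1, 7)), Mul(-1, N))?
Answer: 49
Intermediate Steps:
Function('p')(N) = -7 (Function('p')(N) = Add(Add(N, -7), Mul(-1, N)) = Add(Add(-7, N), Mul(-1, N)) = -7)
Pow(Function('p')(Add(4, -2)), 2) = Pow(-7, 2) = 49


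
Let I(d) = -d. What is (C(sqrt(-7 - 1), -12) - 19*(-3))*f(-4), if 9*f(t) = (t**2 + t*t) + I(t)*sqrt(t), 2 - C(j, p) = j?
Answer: 8*(4 + I)*(59 - 2*I*sqrt(2))/9 ≈ 212.29 + 42.388*I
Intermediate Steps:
C(j, p) = 2 - j
f(t) = -t**(3/2)/9 + 2*t**2/9 (f(t) = ((t**2 + t*t) + (-t)*sqrt(t))/9 = ((t**2 + t**2) - t**(3/2))/9 = (2*t**2 - t**(3/2))/9 = (-t**(3/2) + 2*t**2)/9 = -t**(3/2)/9 + 2*t**2/9)
(C(sqrt(-7 - 1), -12) - 19*(-3))*f(-4) = ((2 - sqrt(-7 - 1)) - 19*(-3))*(-(-8)*I/9 + (2/9)*(-4)**2) = ((2 - sqrt(-8)) + 57)*(-(-8)*I/9 + (2/9)*16) = ((2 - 2*I*sqrt(2)) + 57)*(8*I/9 + 32/9) = ((2 - 2*I*sqrt(2)) + 57)*(32/9 + 8*I/9) = (59 - 2*I*sqrt(2))*(32/9 + 8*I/9)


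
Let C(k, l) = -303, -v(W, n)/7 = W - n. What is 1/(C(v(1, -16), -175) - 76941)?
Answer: -1/77244 ≈ -1.2946e-5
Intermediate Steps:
v(W, n) = -7*W + 7*n (v(W, n) = -7*(W - n) = -7*W + 7*n)
1/(C(v(1, -16), -175) - 76941) = 1/(-303 - 76941) = 1/(-77244) = -1/77244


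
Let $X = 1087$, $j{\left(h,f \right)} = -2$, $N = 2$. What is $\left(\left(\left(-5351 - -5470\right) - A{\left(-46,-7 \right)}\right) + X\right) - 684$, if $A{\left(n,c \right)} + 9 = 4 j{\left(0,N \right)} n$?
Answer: $163$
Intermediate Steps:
$A{\left(n,c \right)} = -9 - 8 n$ ($A{\left(n,c \right)} = -9 + 4 \left(-2\right) n = -9 - 8 n$)
$\left(\left(\left(-5351 - -5470\right) - A{\left(-46,-7 \right)}\right) + X\right) - 684 = \left(\left(\left(-5351 - -5470\right) - \left(-9 - -368\right)\right) + 1087\right) - 684 = \left(\left(\left(-5351 + 5470\right) - \left(-9 + 368\right)\right) + 1087\right) - 684 = \left(\left(119 - 359\right) + 1087\right) - 684 = \left(-240 + 1087\right) - 684 = 847 - 684 = 163$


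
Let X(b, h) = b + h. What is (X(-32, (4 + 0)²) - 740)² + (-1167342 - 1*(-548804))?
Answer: -47002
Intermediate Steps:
(X(-32, (4 + 0)²) - 740)² + (-1167342 - 1*(-548804)) = ((-32 + (4 + 0)²) - 740)² + (-1167342 - 1*(-548804)) = ((-32 + 4²) - 740)² + (-1167342 + 548804) = ((-32 + 16) - 740)² - 618538 = (-16 - 740)² - 618538 = (-756)² - 618538 = 571536 - 618538 = -47002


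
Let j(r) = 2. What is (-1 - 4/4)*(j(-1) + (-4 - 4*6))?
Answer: 52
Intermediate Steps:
(-1 - 4/4)*(j(-1) + (-4 - 4*6)) = (-1 - 4/4)*(2 + (-4 - 4*6)) = (-1 - 4/4)*(2 + (-4 - 24)) = (-1 - 1*1)*(2 - 28) = (-1 - 1)*(-26) = -2*(-26) = 52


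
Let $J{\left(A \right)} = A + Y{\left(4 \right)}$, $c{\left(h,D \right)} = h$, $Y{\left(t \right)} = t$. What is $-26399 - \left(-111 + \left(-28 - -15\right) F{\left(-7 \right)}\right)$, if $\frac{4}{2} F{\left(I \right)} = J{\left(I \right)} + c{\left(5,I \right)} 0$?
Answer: $- \frac{52615}{2} \approx -26308.0$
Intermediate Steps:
$J{\left(A \right)} = 4 + A$ ($J{\left(A \right)} = A + 4 = 4 + A$)
$F{\left(I \right)} = 2 + \frac{I}{2}$ ($F{\left(I \right)} = \frac{\left(4 + I\right) + 5 \cdot 0}{2} = \frac{\left(4 + I\right) + 0}{2} = \frac{4 + I}{2} = 2 + \frac{I}{2}$)
$-26399 - \left(-111 + \left(-28 - -15\right) F{\left(-7 \right)}\right) = -26399 - \left(-111 + \left(-28 - -15\right) \left(2 + \frac{1}{2} \left(-7\right)\right)\right) = -26399 - \left(-111 + \left(-28 + 15\right) \left(2 - \frac{7}{2}\right)\right) = -26399 - \left(-111 - - \frac{39}{2}\right) = -26399 - \left(-111 + \frac{39}{2}\right) = -26399 - - \frac{183}{2} = -26399 + \frac{183}{2} = - \frac{52615}{2}$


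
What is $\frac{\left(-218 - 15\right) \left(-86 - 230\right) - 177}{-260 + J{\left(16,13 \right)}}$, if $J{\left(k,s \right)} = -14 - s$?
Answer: $- \frac{10493}{41} \approx -255.93$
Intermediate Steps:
$\frac{\left(-218 - 15\right) \left(-86 - 230\right) - 177}{-260 + J{\left(16,13 \right)}} = \frac{\left(-218 - 15\right) \left(-86 - 230\right) - 177}{-260 - 27} = \frac{\left(-233\right) \left(-316\right) - 177}{-260 - 27} = \frac{73628 - 177}{-260 - 27} = \frac{73451}{-287} = 73451 \left(- \frac{1}{287}\right) = - \frac{10493}{41}$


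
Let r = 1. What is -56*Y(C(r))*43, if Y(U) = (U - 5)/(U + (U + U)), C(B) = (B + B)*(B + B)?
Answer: 602/3 ≈ 200.67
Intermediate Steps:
C(B) = 4*B² (C(B) = (2*B)*(2*B) = 4*B²)
Y(U) = (-5 + U)/(3*U) (Y(U) = (-5 + U)/(U + 2*U) = (-5 + U)/((3*U)) = (-5 + U)*(1/(3*U)) = (-5 + U)/(3*U))
-56*Y(C(r))*43 = -56*(-5 + 4*1²)/(3*(4*1²))*43 = -56*(-5 + 4*1)/(3*(4*1))*43 = -56*(-5 + 4)/(3*4)*43 = -56*(-1)/(3*4)*43 = -56*(-1/12)*43 = (14/3)*43 = 602/3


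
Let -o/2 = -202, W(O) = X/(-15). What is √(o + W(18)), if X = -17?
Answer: √91155/15 ≈ 20.128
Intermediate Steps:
W(O) = 17/15 (W(O) = -17/(-15) = -17*(-1/15) = 17/15)
o = 404 (o = -2*(-202) = 404)
√(o + W(18)) = √(404 + 17/15) = √(6077/15) = √91155/15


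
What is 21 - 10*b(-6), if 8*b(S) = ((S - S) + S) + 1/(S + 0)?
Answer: 689/24 ≈ 28.708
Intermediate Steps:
b(S) = S/8 + 1/(8*S) (b(S) = (((S - S) + S) + 1/(S + 0))/8 = ((0 + S) + 1/S)/8 = (S + 1/S)/8 = S/8 + 1/(8*S))
21 - 10*b(-6) = 21 - 5*(1 + (-6)²)/(4*(-6)) = 21 - 5*(-1)*(1 + 36)/(4*6) = 21 - 5*(-1)*37/(4*6) = 21 - 10*(-37/48) = 21 + 185/24 = 689/24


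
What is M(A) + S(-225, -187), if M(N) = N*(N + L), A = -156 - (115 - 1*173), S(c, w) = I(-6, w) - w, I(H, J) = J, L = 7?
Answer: 8918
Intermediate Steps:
S(c, w) = 0 (S(c, w) = w - w = 0)
A = -98 (A = -156 - (115 - 173) = -156 - 1*(-58) = -156 + 58 = -98)
M(N) = N*(7 + N) (M(N) = N*(N + 7) = N*(7 + N))
M(A) + S(-225, -187) = -98*(7 - 98) + 0 = -98*(-91) + 0 = 8918 + 0 = 8918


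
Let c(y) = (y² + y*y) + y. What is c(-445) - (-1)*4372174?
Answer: 4767779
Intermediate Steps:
c(y) = y + 2*y² (c(y) = (y² + y²) + y = 2*y² + y = y + 2*y²)
c(-445) - (-1)*4372174 = -445*(1 + 2*(-445)) - (-1)*4372174 = -445*(1 - 890) - 1*(-4372174) = -445*(-889) + 4372174 = 395605 + 4372174 = 4767779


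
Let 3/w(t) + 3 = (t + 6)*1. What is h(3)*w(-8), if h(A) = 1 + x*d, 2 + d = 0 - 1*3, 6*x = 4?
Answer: 7/5 ≈ 1.4000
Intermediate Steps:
x = ⅔ (x = (⅙)*4 = ⅔ ≈ 0.66667)
d = -5 (d = -2 + (0 - 1*3) = -2 + (0 - 3) = -2 - 3 = -5)
h(A) = -7/3 (h(A) = 1 + (⅔)*(-5) = 1 - 10/3 = -7/3)
w(t) = 3/(3 + t) (w(t) = 3/(-3 + (t + 6)*1) = 3/(-3 + (6 + t)*1) = 3/(-3 + (6 + t)) = 3/(3 + t))
h(3)*w(-8) = -7/(3 - 8) = -7/(-5) = -7*(-1)/5 = -7/3*(-⅗) = 7/5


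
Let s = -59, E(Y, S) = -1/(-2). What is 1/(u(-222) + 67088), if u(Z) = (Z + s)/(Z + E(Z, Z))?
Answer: 443/29720546 ≈ 1.4906e-5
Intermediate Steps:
E(Y, S) = ½ (E(Y, S) = -1*(-½) = ½)
u(Z) = (-59 + Z)/(½ + Z) (u(Z) = (Z - 59)/(Z + ½) = (-59 + Z)/(½ + Z))
1/(u(-222) + 67088) = 1/(2*(-59 - 222)/(1 + 2*(-222)) + 67088) = 1/(2*(-281)/(1 - 444) + 67088) = 1/(2*(-281)/(-443) + 67088) = 1/(2*(-1/443)*(-281) + 67088) = 1/(562/443 + 67088) = 1/(29720546/443) = 443/29720546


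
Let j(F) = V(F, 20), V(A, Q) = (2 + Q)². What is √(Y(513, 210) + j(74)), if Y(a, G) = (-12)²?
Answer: 2*√157 ≈ 25.060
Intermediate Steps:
Y(a, G) = 144
j(F) = 484 (j(F) = (2 + 20)² = 22² = 484)
√(Y(513, 210) + j(74)) = √(144 + 484) = √628 = 2*√157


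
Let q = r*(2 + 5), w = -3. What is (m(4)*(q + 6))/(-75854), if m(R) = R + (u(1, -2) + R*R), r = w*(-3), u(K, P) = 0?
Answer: -30/1649 ≈ -0.018193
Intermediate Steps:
r = 9 (r = -3*(-3) = 9)
q = 63 (q = 9*(2 + 5) = 9*7 = 63)
m(R) = R + R² (m(R) = R + (0 + R*R) = R + (0 + R²) = R + R²)
(m(4)*(q + 6))/(-75854) = ((4*(1 + 4))*(63 + 6))/(-75854) = ((4*5)*69)*(-1/75854) = (20*69)*(-1/75854) = 1380*(-1/75854) = -30/1649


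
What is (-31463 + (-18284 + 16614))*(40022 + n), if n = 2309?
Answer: -1402553023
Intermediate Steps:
(-31463 + (-18284 + 16614))*(40022 + n) = (-31463 + (-18284 + 16614))*(40022 + 2309) = (-31463 - 1670)*42331 = -33133*42331 = -1402553023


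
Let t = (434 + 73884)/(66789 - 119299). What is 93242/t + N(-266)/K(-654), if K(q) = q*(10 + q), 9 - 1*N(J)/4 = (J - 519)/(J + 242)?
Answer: -6186406743161231/93902873904 ≈ -65881.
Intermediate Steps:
N(J) = 36 - 4*(-519 + J)/(242 + J) (N(J) = 36 - 4*(J - 519)/(J + 242) = 36 - 4*(-519 + J)/(242 + J))
t = -37159/26255 (t = 74318/(-52510) = 74318*(-1/52510) = -37159/26255 ≈ -1.4153)
93242/t + N(-266)/K(-654) = 93242/(-37159/26255) + (4*(2697 + 8*(-266))/(242 - 266))/((-654*(10 - 654))) = 93242*(-26255/37159) + (4*(2697 - 2128)/(-24))/((-654*(-644))) = -2448068710/37159 + (4*(-1/24)*569)/421176 = -2448068710/37159 - 569/6*1/421176 = -2448068710/37159 - 569/2527056 = -6186406743161231/93902873904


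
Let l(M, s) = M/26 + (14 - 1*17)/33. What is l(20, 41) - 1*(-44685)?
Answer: 6390052/143 ≈ 44686.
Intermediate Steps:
l(M, s) = -1/11 + M/26 (l(M, s) = M*(1/26) + (14 - 17)*(1/33) = M/26 - 3*1/33 = M/26 - 1/11 = -1/11 + M/26)
l(20, 41) - 1*(-44685) = (-1/11 + (1/26)*20) - 1*(-44685) = (-1/11 + 10/13) + 44685 = 97/143 + 44685 = 6390052/143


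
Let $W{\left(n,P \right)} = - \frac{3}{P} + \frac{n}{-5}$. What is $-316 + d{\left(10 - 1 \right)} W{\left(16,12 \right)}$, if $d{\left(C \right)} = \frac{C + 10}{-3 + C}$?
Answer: $- \frac{13077}{40} \approx -326.92$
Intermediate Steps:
$W{\left(n,P \right)} = - \frac{3}{P} - \frac{n}{5}$ ($W{\left(n,P \right)} = - \frac{3}{P} + n \left(- \frac{1}{5}\right) = - \frac{3}{P} - \frac{n}{5}$)
$d{\left(C \right)} = \frac{10 + C}{-3 + C}$
$-316 + d{\left(10 - 1 \right)} W{\left(16,12 \right)} = -316 + \frac{10 + \left(10 - 1\right)}{-3 + \left(10 - 1\right)} \left(- \frac{3}{12} - \frac{16}{5}\right) = -316 + \frac{10 + \left(10 - 1\right)}{-3 + \left(10 - 1\right)} \left(\left(-3\right) \frac{1}{12} - \frac{16}{5}\right) = -316 + \frac{10 + 9}{-3 + 9} \left(- \frac{1}{4} - \frac{16}{5}\right) = -316 + \frac{1}{6} \cdot 19 \left(- \frac{69}{20}\right) = -316 + \frac{19}{6} \left(- \frac{69}{20}\right) = -316 - \frac{437}{40} = - \frac{13077}{40}$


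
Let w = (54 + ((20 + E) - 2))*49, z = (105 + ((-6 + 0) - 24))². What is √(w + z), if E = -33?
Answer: 4*√471 ≈ 86.810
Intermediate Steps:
z = 5625 (z = (105 + (-6 - 24))² = (105 - 30)² = 75² = 5625)
w = 1911 (w = (54 + ((20 - 33) - 2))*49 = (54 + (-13 - 2))*49 = (54 - 15)*49 = 39*49 = 1911)
√(w + z) = √(1911 + 5625) = √7536 = 4*√471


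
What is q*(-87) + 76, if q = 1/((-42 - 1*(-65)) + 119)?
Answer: 10705/142 ≈ 75.387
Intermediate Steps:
q = 1/142 (q = 1/((-42 + 65) + 119) = 1/(23 + 119) = 1/142 ≈ 0.0070423)
q*(-87) + 76 = (1/142)*(-87) + 76 = -87/142 + 76 = 10705/142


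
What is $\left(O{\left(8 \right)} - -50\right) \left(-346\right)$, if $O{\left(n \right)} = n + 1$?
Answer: $-20414$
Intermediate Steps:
$O{\left(n \right)} = 1 + n$
$\left(O{\left(8 \right)} - -50\right) \left(-346\right) = \left(\left(1 + 8\right) - -50\right) \left(-346\right) = \left(9 + 50\right) \left(-346\right) = 59 \left(-346\right) = -20414$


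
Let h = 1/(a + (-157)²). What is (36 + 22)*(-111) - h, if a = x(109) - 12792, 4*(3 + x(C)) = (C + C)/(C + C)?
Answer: -305270650/47417 ≈ -6438.0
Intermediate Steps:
x(C) = -11/4 (x(C) = -3 + ((C + C)/(C + C))/4 = -3 + ((2*C)/((2*C)))/4 = -3 + ((2*C)*(1/(2*C)))/4 = -3 + (¼)*1 = -3 + ¼ = -11/4)
a = -51179/4 (a = -11/4 - 12792 = -51179/4 ≈ -12795.)
h = 4/47417 (h = 1/(-51179/4 + (-157)²) = 1/(-51179/4 + 24649) = 1/(47417/4) = 4/47417 ≈ 8.4358e-5)
(36 + 22)*(-111) - h = (36 + 22)*(-111) - 1*4/47417 = 58*(-111) - 4/47417 = -6438 - 4/47417 = -305270650/47417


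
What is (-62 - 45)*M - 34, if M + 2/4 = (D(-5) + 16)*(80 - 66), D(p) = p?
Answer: -32917/2 ≈ -16459.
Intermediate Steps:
M = 307/2 (M = -½ + (-5 + 16)*(80 - 66) = -½ + 11*14 = -½ + 154 = 307/2 ≈ 153.50)
(-62 - 45)*M - 34 = (-62 - 45)*(307/2) - 34 = -107*307/2 - 34 = -32849/2 - 34 = -32917/2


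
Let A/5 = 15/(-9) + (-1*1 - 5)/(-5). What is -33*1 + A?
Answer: -106/3 ≈ -35.333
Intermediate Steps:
A = -7/3 (A = 5*(15/(-9) + (-1*1 - 5)/(-5)) = 5*(15*(-1/9) + (-1 - 5)*(-1/5)) = 5*(-5/3 - 6*(-1/5)) = 5*(-5/3 + 6/5) = 5*(-7/15) = -7/3 ≈ -2.3333)
-33*1 + A = -33*1 - 7/3 = -33 - 7/3 = -106/3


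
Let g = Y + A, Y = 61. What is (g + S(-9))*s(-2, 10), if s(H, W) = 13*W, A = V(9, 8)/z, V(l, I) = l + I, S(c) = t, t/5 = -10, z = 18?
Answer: 13975/9 ≈ 1552.8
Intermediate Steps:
t = -50 (t = 5*(-10) = -50)
S(c) = -50
V(l, I) = I + l
A = 17/18 (A = (8 + 9)/18 = 17*(1/18) = 17/18 ≈ 0.94444)
g = 1115/18 (g = 61 + 17/18 = 1115/18 ≈ 61.944)
(g + S(-9))*s(-2, 10) = (1115/18 - 50)*(13*10) = (215/18)*130 = 13975/9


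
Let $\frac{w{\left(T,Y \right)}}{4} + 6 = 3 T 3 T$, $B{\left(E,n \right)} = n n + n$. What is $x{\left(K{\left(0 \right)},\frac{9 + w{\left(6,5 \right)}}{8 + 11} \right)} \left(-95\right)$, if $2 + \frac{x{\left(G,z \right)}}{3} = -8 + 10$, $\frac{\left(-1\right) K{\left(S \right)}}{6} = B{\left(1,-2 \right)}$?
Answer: $0$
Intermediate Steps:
$B{\left(E,n \right)} = n + n^{2}$ ($B{\left(E,n \right)} = n^{2} + n = n + n^{2}$)
$K{\left(S \right)} = -12$ ($K{\left(S \right)} = - 6 \left(- 2 \left(1 - 2\right)\right) = - 6 \left(\left(-2\right) \left(-1\right)\right) = \left(-6\right) 2 = -12$)
$w{\left(T,Y \right)} = -24 + 36 T^{2}$ ($w{\left(T,Y \right)} = -24 + 4 \cdot 3 T 3 T = -24 + 4 \cdot 9 T T = -24 + 4 \cdot 9 T^{2} = -24 + 36 T^{2}$)
$x{\left(G,z \right)} = 0$ ($x{\left(G,z \right)} = -6 + 3 \left(-8 + 10\right) = -6 + 3 \cdot 2 = -6 + 6 = 0$)
$x{\left(K{\left(0 \right)},\frac{9 + w{\left(6,5 \right)}}{8 + 11} \right)} \left(-95\right) = 0 \left(-95\right) = 0$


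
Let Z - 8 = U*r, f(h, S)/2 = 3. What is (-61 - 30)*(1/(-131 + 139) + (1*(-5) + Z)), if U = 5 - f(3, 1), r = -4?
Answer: -5187/8 ≈ -648.38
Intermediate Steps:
f(h, S) = 6 (f(h, S) = 2*3 = 6)
U = -1 (U = 5 - 1*6 = 5 - 6 = -1)
Z = 12 (Z = 8 - 1*(-4) = 8 + 4 = 12)
(-61 - 30)*(1/(-131 + 139) + (1*(-5) + Z)) = (-61 - 30)*(1/(-131 + 139) + (1*(-5) + 12)) = -91*(1/8 + (-5 + 12)) = -91*(1/8 + 7) = -91*57/8 = -5187/8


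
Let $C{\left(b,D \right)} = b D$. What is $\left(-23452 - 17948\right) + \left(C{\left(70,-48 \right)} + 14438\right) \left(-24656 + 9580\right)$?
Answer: $-167053328$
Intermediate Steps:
$C{\left(b,D \right)} = D b$
$\left(-23452 - 17948\right) + \left(C{\left(70,-48 \right)} + 14438\right) \left(-24656 + 9580\right) = \left(-23452 - 17948\right) + \left(\left(-48\right) 70 + 14438\right) \left(-24656 + 9580\right) = \left(-23452 - 17948\right) + \left(-3360 + 14438\right) \left(-15076\right) = -41400 + 11078 \left(-15076\right) = -41400 - 167011928 = -167053328$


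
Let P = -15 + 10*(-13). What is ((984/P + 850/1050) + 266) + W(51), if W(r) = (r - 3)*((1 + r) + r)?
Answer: 15846251/3045 ≈ 5204.0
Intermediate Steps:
P = -145 (P = -15 - 130 = -145)
W(r) = (1 + 2*r)*(-3 + r) (W(r) = (-3 + r)*(1 + 2*r) = (1 + 2*r)*(-3 + r))
((984/P + 850/1050) + 266) + W(51) = ((984/(-145) + 850/1050) + 266) + (-3 - 5*51 + 2*51²) = ((984*(-1/145) + 850*(1/1050)) + 266) + (-3 - 255 + 2*2601) = ((-984/145 + 17/21) + 266) + (-3 - 255 + 5202) = (-18199/3045 + 266) + 4944 = 791771/3045 + 4944 = 15846251/3045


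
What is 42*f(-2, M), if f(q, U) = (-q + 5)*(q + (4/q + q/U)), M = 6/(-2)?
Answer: -980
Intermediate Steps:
M = -3 (M = 6*(-½) = -3)
f(q, U) = (5 - q)*(q + 4/q + q/U)
42*f(-2, M) = 42*(-4 - 1*(-2)² + 5*(-2) + 20/(-2) - 1*(-2)²/(-3) + 5*(-2)/(-3)) = 42*(-4 - 1*4 - 10 + 20*(-½) - 1*(-⅓)*4 + 5*(-2)*(-⅓)) = 42*(-4 - 4 - 10 - 10 + 4/3 + 10/3) = 42*(-70/3) = -980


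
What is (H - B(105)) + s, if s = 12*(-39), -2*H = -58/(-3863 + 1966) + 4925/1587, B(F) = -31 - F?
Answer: -2008432667/6021078 ≈ -333.57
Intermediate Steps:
H = -9434771/6021078 (H = -(-58/(-3863 + 1966) + 4925/1587)/2 = -(-58/(-1897) + 4925*(1/1587))/2 = -(-58*(-1/1897) + 4925/1587)/2 = -(58/1897 + 4925/1587)/2 = -1/2*9434771/3010539 = -9434771/6021078 ≈ -1.5670)
s = -468
(H - B(105)) + s = (-9434771/6021078 - (-31 - 1*105)) - 468 = (-9434771/6021078 - (-31 - 105)) - 468 = (-9434771/6021078 - 1*(-136)) - 468 = (-9434771/6021078 + 136) - 468 = 809431837/6021078 - 468 = -2008432667/6021078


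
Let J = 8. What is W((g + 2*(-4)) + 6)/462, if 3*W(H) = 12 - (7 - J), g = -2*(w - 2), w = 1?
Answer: 13/1386 ≈ 0.0093795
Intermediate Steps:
g = 2 (g = -2*(1 - 2) = -2*(-1) = 2)
W(H) = 13/3 (W(H) = (12 - (7 - 1*8))/3 = (12 - (7 - 8))/3 = (12 - 1*(-1))/3 = (12 + 1)/3 = (⅓)*13 = 13/3)
W((g + 2*(-4)) + 6)/462 = (13/3)/462 = (13/3)*(1/462) = 13/1386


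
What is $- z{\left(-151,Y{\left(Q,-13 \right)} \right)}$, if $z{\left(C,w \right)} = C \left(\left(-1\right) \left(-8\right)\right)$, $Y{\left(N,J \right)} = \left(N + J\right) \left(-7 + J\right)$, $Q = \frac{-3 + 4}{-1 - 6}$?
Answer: $1208$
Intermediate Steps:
$Q = - \frac{1}{7}$ ($Q = 1 \frac{1}{-7} = 1 \left(- \frac{1}{7}\right) = - \frac{1}{7} \approx -0.14286$)
$Y{\left(N,J \right)} = \left(-7 + J\right) \left(J + N\right)$ ($Y{\left(N,J \right)} = \left(J + N\right) \left(-7 + J\right) = \left(-7 + J\right) \left(J + N\right)$)
$z{\left(C,w \right)} = 8 C$ ($z{\left(C,w \right)} = C 8 = 8 C$)
$- z{\left(-151,Y{\left(Q,-13 \right)} \right)} = - 8 \left(-151\right) = \left(-1\right) \left(-1208\right) = 1208$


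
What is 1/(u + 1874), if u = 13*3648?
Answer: 1/49298 ≈ 2.0285e-5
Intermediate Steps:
u = 47424
1/(u + 1874) = 1/(47424 + 1874) = 1/49298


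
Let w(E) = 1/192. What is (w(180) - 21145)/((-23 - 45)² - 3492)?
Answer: -4059839/217344 ≈ -18.679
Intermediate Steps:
w(E) = 1/192
(w(180) - 21145)/((-23 - 45)² - 3492) = (1/192 - 21145)/((-23 - 45)² - 3492) = -4059839/(192*((-68)² - 3492)) = -4059839/(192*(4624 - 3492)) = -4059839/192/1132 = -4059839/192*1/1132 = -4059839/217344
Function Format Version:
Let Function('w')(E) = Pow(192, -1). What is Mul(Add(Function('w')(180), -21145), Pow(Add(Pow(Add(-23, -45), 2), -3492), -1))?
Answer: Rational(-4059839, 217344) ≈ -18.679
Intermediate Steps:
Function('w')(E) = Rational(1, 192)
Mul(Add(Function('w')(180), -21145), Pow(Add(Pow(Add(-23, -45), 2), -3492), -1)) = Mul(Add(Rational(1, 192), -21145), Pow(Add(Pow(Add(-23, -45), 2), -3492), -1)) = Mul(Rational(-4059839, 192), Pow(Add(Pow(-68, 2), -3492), -1)) = Mul(Rational(-4059839, 192), Pow(Add(4624, -3492), -1)) = Mul(Rational(-4059839, 192), Pow(1132, -1)) = Mul(Rational(-4059839, 192), Rational(1, 1132)) = Rational(-4059839, 217344)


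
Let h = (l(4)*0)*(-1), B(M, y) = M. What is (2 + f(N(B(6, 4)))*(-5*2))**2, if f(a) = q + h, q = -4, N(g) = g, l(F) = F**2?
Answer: 1764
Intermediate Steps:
h = 0 (h = (4**2*0)*(-1) = (16*0)*(-1) = 0*(-1) = 0)
f(a) = -4 (f(a) = -4 + 0 = -4)
(2 + f(N(B(6, 4)))*(-5*2))**2 = (2 - (-20)*2)**2 = (2 - 4*(-10))**2 = (2 + 40)**2 = 42**2 = 1764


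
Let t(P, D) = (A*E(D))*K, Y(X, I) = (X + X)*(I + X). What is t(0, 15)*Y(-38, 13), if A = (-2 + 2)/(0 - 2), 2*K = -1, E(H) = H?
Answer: 0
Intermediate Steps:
K = -1/2 (K = (1/2)*(-1) = -1/2 ≈ -0.50000)
A = 0 (A = 0/(-2) = 0*(-1/2) = 0)
Y(X, I) = 2*X*(I + X) (Y(X, I) = (2*X)*(I + X) = 2*X*(I + X))
t(P, D) = 0 (t(P, D) = (0*D)*(-1/2) = 0*(-1/2) = 0)
t(0, 15)*Y(-38, 13) = 0*(2*(-38)*(13 - 38)) = 0*(2*(-38)*(-25)) = 0*1900 = 0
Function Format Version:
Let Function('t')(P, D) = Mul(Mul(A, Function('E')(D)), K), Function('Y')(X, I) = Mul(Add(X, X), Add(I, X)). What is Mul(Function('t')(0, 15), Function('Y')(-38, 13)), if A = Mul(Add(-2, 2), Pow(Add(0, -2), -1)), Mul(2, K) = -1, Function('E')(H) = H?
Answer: 0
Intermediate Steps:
K = Rational(-1, 2) (K = Mul(Rational(1, 2), -1) = Rational(-1, 2) ≈ -0.50000)
A = 0 (A = Mul(0, Pow(-2, -1)) = Mul(0, Rational(-1, 2)) = 0)
Function('Y')(X, I) = Mul(2, X, Add(I, X)) (Function('Y')(X, I) = Mul(Mul(2, X), Add(I, X)) = Mul(2, X, Add(I, X)))
Function('t')(P, D) = 0 (Function('t')(P, D) = Mul(Mul(0, D), Rational(-1, 2)) = Mul(0, Rational(-1, 2)) = 0)
Mul(Function('t')(0, 15), Function('Y')(-38, 13)) = Mul(0, Mul(2, -38, Add(13, -38))) = Mul(0, Mul(2, -38, -25)) = Mul(0, 1900) = 0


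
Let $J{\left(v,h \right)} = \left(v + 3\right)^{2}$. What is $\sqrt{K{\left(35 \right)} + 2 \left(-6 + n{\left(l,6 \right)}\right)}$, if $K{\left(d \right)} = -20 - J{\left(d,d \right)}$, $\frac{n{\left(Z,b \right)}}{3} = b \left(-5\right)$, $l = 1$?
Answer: $6 i \sqrt{46} \approx 40.694 i$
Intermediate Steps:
$J{\left(v,h \right)} = \left(3 + v\right)^{2}$
$n{\left(Z,b \right)} = - 15 b$ ($n{\left(Z,b \right)} = 3 b \left(-5\right) = 3 \left(- 5 b\right) = - 15 b$)
$K{\left(d \right)} = -20 - \left(3 + d\right)^{2}$
$\sqrt{K{\left(35 \right)} + 2 \left(-6 + n{\left(l,6 \right)}\right)} = \sqrt{\left(-20 - \left(3 + 35\right)^{2}\right) + 2 \left(-6 - 90\right)} = \sqrt{\left(-20 - 38^{2}\right) + 2 \left(-6 - 90\right)} = \sqrt{\left(-20 - 1444\right) + 2 \left(-96\right)} = \sqrt{\left(-20 - 1444\right) - 192} = \sqrt{-1464 - 192} = \sqrt{-1656} = 6 i \sqrt{46}$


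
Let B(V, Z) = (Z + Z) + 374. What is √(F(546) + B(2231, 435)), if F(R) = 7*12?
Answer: 4*√83 ≈ 36.442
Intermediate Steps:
F(R) = 84
B(V, Z) = 374 + 2*Z (B(V, Z) = 2*Z + 374 = 374 + 2*Z)
√(F(546) + B(2231, 435)) = √(84 + (374 + 2*435)) = √(84 + (374 + 870)) = √(84 + 1244) = √1328 = 4*√83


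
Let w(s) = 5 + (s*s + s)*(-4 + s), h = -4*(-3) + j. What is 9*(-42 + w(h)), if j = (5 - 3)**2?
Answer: 29043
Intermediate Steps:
j = 4 (j = 2**2 = 4)
h = 16 (h = -4*(-3) + 4 = 12 + 4 = 16)
w(s) = 5 + (-4 + s)*(s + s**2) (w(s) = 5 + (s**2 + s)*(-4 + s) = 5 + (s + s**2)*(-4 + s) = 5 + (-4 + s)*(s + s**2))
9*(-42 + w(h)) = 9*(-42 + (5 + 16**3 - 4*16 - 3*16**2)) = 9*(-42 + (5 + 4096 - 64 - 3*256)) = 9*(-42 + (5 + 4096 - 64 - 768)) = 9*(-42 + 3269) = 9*3227 = 29043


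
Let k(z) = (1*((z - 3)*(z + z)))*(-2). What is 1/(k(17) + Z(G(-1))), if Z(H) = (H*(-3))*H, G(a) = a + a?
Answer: -1/964 ≈ -0.0010373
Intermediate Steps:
G(a) = 2*a
Z(H) = -3*H**2 (Z(H) = (-3*H)*H = -3*H**2)
k(z) = -4*z*(-3 + z) (k(z) = (1*((-3 + z)*(2*z)))*(-2) = (1*(2*z*(-3 + z)))*(-2) = (2*z*(-3 + z))*(-2) = -4*z*(-3 + z))
1/(k(17) + Z(G(-1))) = 1/(4*17*(3 - 1*17) - 3*(2*(-1))**2) = 1/(4*17*(3 - 17) - 3*(-2)**2) = 1/(4*17*(-14) - 3*4) = 1/(-952 - 12) = 1/(-964) = -1/964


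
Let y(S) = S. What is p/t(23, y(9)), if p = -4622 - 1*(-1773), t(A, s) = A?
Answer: -2849/23 ≈ -123.87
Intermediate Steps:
p = -2849 (p = -4622 + 1773 = -2849)
p/t(23, y(9)) = -2849/23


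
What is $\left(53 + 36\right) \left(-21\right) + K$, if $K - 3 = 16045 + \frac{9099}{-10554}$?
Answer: $\frac{49878689}{3518} \approx 14178.0$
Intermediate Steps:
$K = \frac{56453831}{3518}$ ($K = 3 + \left(16045 + \frac{9099}{-10554}\right) = 3 + \left(16045 + 9099 \left(- \frac{1}{10554}\right)\right) = 3 + \left(16045 - \frac{3033}{3518}\right) = 3 + \frac{56443277}{3518} = \frac{56453831}{3518} \approx 16047.0$)
$\left(53 + 36\right) \left(-21\right) + K = \left(53 + 36\right) \left(-21\right) + \frac{56453831}{3518} = 89 \left(-21\right) + \frac{56453831}{3518} = -1869 + \frac{56453831}{3518} = \frac{49878689}{3518}$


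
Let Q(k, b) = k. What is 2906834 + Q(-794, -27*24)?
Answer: 2906040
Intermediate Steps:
2906834 + Q(-794, -27*24) = 2906834 - 794 = 2906040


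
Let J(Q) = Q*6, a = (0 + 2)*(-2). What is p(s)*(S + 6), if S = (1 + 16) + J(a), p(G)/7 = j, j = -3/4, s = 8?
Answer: 21/4 ≈ 5.2500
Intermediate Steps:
a = -4 (a = 2*(-2) = -4)
j = -3/4 (j = -3*1/4 = -3/4 ≈ -0.75000)
J(Q) = 6*Q
p(G) = -21/4 (p(G) = 7*(-3/4) = -21/4)
S = -7 (S = (1 + 16) + 6*(-4) = 17 - 24 = -7)
p(s)*(S + 6) = -21*(-7 + 6)/4 = -21/4*(-1) = 21/4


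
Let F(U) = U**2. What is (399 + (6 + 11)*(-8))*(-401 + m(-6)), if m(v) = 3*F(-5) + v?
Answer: -87316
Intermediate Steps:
m(v) = 75 + v (m(v) = 3*(-5)**2 + v = 3*25 + v = 75 + v)
(399 + (6 + 11)*(-8))*(-401 + m(-6)) = (399 + (6 + 11)*(-8))*(-401 + (75 - 6)) = (399 + 17*(-8))*(-401 + 69) = (399 - 136)*(-332) = 263*(-332) = -87316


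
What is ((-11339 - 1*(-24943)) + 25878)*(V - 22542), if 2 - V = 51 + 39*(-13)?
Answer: -871920488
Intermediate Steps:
V = 458 (V = 2 - (51 + 39*(-13)) = 2 - (51 - 507) = 2 - 1*(-456) = 2 + 456 = 458)
((-11339 - 1*(-24943)) + 25878)*(V - 22542) = ((-11339 - 1*(-24943)) + 25878)*(458 - 22542) = ((-11339 + 24943) + 25878)*(-22084) = (13604 + 25878)*(-22084) = 39482*(-22084) = -871920488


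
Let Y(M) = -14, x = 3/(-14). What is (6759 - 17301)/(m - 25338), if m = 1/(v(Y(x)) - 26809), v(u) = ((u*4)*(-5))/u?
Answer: 282831318/679793203 ≈ 0.41605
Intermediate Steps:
x = -3/14 (x = 3*(-1/14) = -3/14 ≈ -0.21429)
v(u) = -20 (v(u) = ((4*u)*(-5))/u = (-20*u)/u = -20)
m = -1/26829 (m = 1/(-20 - 26809) = 1/(-26829) = -1/26829 ≈ -3.7273e-5)
(6759 - 17301)/(m - 25338) = (6759 - 17301)/(-1/26829 - 25338) = -10542/(-679793203/26829) = -10542*(-26829/679793203) = 282831318/679793203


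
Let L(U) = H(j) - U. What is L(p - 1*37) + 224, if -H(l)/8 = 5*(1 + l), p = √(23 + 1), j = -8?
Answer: 541 - 2*√6 ≈ 536.10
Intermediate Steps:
p = 2*√6 (p = √24 = 2*√6 ≈ 4.8990)
H(l) = -40 - 40*l (H(l) = -40*(1 + l) = -8*(5 + 5*l) = -40 - 40*l)
L(U) = 280 - U (L(U) = (-40 - 40*(-8)) - U = (-40 + 320) - U = 280 - U)
L(p - 1*37) + 224 = (280 - (2*√6 - 1*37)) + 224 = (280 - (2*√6 - 37)) + 224 = (280 - (-37 + 2*√6)) + 224 = (280 + (37 - 2*√6)) + 224 = (317 - 2*√6) + 224 = 541 - 2*√6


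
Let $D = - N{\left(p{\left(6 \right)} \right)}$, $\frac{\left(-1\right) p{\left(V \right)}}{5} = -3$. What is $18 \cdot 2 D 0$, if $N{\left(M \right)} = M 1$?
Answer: $0$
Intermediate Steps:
$p{\left(V \right)} = 15$ ($p{\left(V \right)} = \left(-5\right) \left(-3\right) = 15$)
$N{\left(M \right)} = M$
$D = -15$ ($D = \left(-1\right) 15 = -15$)
$18 \cdot 2 D 0 = 18 \cdot 2 \left(-15\right) 0 = 18 \left(\left(-30\right) 0\right) = 18 \cdot 0 = 0$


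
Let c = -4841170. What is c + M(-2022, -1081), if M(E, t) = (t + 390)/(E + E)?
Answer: -19577690789/4044 ≈ -4.8412e+6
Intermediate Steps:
M(E, t) = (390 + t)/(2*E) (M(E, t) = (390 + t)/((2*E)) = (390 + t)*(1/(2*E)) = (390 + t)/(2*E))
c + M(-2022, -1081) = -4841170 + (½)*(390 - 1081)/(-2022) = -4841170 + (½)*(-1/2022)*(-691) = -4841170 + 691/4044 = -19577690789/4044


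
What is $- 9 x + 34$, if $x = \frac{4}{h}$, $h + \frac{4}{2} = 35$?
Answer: $\frac{362}{11} \approx 32.909$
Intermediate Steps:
$h = 33$ ($h = -2 + 35 = 33$)
$x = \frac{4}{33} \approx 0.12121$
$- 9 x + 34 = \left(-9\right) \frac{4}{33} + 34 = - \frac{12}{11} + 34 = \frac{362}{11}$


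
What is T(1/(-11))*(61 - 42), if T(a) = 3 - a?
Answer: 646/11 ≈ 58.727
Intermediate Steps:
T(1/(-11))*(61 - 42) = (3 - 1/(-11))*(61 - 42) = (3 - 1*(-1/11))*19 = (3 + 1/11)*19 = (34/11)*19 = 646/11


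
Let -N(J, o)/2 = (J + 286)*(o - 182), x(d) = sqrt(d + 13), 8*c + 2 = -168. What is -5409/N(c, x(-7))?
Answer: -328146/5845327 - 1803*sqrt(6)/5845327 ≈ -0.056894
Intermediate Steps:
c = -85/4 (c = -1/4 + (1/8)*(-168) = -1/4 - 21 = -85/4 ≈ -21.250)
x(d) = sqrt(13 + d)
N(J, o) = -2*(-182 + o)*(286 + J) (N(J, o) = -2*(J + 286)*(o - 182) = -2*(286 + J)*(-182 + o) = -2*(-182 + o)*(286 + J))
-5409/N(c, x(-7)) = -5409/(104104 - 572*sqrt(13 - 7) + 364*(-85/4) - 2*(-85/4)*sqrt(13 - 7)) = -5409/(104104 - 572*sqrt(6) - 7735 - 2*(-85/4)*sqrt(6)) = -5409/(104104 - 572*sqrt(6) - 7735 + 85*sqrt(6)/2) = -5409/(96369 - 1059*sqrt(6)/2)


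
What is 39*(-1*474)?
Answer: -18486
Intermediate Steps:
39*(-1*474) = 39*(-474) = -18486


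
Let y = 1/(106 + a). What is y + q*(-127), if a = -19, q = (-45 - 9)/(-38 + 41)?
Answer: 198883/87 ≈ 2286.0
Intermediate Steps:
q = -18 (q = -54/3 = -54*⅓ = -18)
y = 1/87 (y = 1/(106 - 19) = 1/87 ≈ 0.011494)
y + q*(-127) = 1/87 - 18*(-127) = 1/87 + 2286 = 198883/87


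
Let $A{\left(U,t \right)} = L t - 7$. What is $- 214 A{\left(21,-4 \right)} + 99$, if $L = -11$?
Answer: $-7819$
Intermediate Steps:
$A{\left(U,t \right)} = -7 - 11 t$ ($A{\left(U,t \right)} = - 11 t - 7 = -7 - 11 t$)
$- 214 A{\left(21,-4 \right)} + 99 = - 214 \left(-7 - -44\right) + 99 = - 214 \left(-7 + 44\right) + 99 = \left(-214\right) 37 + 99 = -7918 + 99 = -7819$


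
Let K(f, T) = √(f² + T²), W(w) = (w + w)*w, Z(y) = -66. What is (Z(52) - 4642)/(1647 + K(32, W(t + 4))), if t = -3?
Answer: -7754076/2711581 + 9416*√257/2711581 ≈ -2.8039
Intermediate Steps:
W(w) = 2*w² (W(w) = (2*w)*w = 2*w²)
K(f, T) = √(T² + f²)
(Z(52) - 4642)/(1647 + K(32, W(t + 4))) = (-66 - 4642)/(1647 + √((2*(-3 + 4)²)² + 32²)) = -4708/(1647 + √((2*1²)² + 1024)) = -4708/(1647 + √((2*1)² + 1024)) = -4708/(1647 + √(2² + 1024)) = -4708/(1647 + √(4 + 1024)) = -4708/(1647 + √1028) = -4708/(1647 + 2*√257)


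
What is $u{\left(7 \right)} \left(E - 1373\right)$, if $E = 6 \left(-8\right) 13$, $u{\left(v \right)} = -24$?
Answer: $47928$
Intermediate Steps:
$E = -624$ ($E = \left(-48\right) 13 = -624$)
$u{\left(7 \right)} \left(E - 1373\right) = - 24 \left(-624 - 1373\right) = \left(-24\right) \left(-1997\right) = 47928$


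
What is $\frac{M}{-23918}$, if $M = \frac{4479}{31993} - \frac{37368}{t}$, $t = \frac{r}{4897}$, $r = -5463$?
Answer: $- \frac{650495400345}{464481604418} \approx -1.4005$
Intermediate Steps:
$t = - \frac{5463}{4897} \approx -1.1156$
$M = \frac{650495400345}{19419751}$ ($M = \frac{4479}{31993} - \frac{37368}{- \frac{5463}{4897}} = 4479 \cdot \frac{1}{31993} - - \frac{20332344}{607} = \frac{4479}{31993} + \frac{20332344}{607} = \frac{650495400345}{19419751} \approx 33497.0$)
$\frac{M}{-23918} = \frac{650495400345}{19419751 \left(-23918\right)} = \frac{650495400345}{19419751} \left(- \frac{1}{23918}\right) = - \frac{650495400345}{464481604418}$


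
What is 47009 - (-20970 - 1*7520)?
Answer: 75499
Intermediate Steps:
47009 - (-20970 - 1*7520) = 47009 - (-20970 - 7520) = 47009 - 1*(-28490) = 47009 + 28490 = 75499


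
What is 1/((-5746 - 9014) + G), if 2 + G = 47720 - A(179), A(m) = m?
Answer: 1/32779 ≈ 3.0507e-5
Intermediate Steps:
G = 47539 (G = -2 + (47720 - 1*179) = -2 + (47720 - 179) = -2 + 47541 = 47539)
1/((-5746 - 9014) + G) = 1/((-5746 - 9014) + 47539) = 1/(-14760 + 47539) = 1/32779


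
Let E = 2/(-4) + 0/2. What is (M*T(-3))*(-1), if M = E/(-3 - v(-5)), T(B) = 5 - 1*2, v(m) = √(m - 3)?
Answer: -9/34 + 3*I*√2/17 ≈ -0.26471 + 0.24957*I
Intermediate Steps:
v(m) = √(-3 + m)
T(B) = 3 (T(B) = 5 - 2 = 3)
E = -½ (E = 2*(-¼) + 0*(½) = -½ + 0 = -½ ≈ -0.50000)
M = -1/(2*(-3 - 2*I*√2)) (M = -1/(2*(-3 - √(-3 - 5))) = -1/(2*(-3 - √(-8))) = -1/(2*(-3 - 2*I*√2)) ≈ 0.088235 - 0.083189*I)
(M*T(-3))*(-1) = ((3/34 - I*√2/17)*3)*(-1) = (9/34 - 3*I*√2/17)*(-1) = -9/34 + 3*I*√2/17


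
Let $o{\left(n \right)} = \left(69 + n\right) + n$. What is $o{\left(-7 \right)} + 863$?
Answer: $918$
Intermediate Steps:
$o{\left(n \right)} = 69 + 2 n$
$o{\left(-7 \right)} + 863 = \left(69 + 2 \left(-7\right)\right) + 863 = \left(69 - 14\right) + 863 = 55 + 863 = 918$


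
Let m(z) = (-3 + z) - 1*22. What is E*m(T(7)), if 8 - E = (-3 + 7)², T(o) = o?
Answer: 144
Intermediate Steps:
m(z) = -25 + z (m(z) = (-3 + z) - 22 = -25 + z)
E = -8 (E = 8 - (-3 + 7)² = 8 - 1*4² = 8 - 1*16 = 8 - 16 = -8)
E*m(T(7)) = -8*(-25 + 7) = -8*(-18) = 144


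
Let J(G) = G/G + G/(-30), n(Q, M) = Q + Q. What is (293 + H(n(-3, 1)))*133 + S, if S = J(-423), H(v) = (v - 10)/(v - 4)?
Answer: 391969/10 ≈ 39197.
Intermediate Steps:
n(Q, M) = 2*Q
J(G) = 1 - G/30 (J(G) = 1 + G*(-1/30) = 1 - G/30)
H(v) = (-10 + v)/(-4 + v)
S = 151/10 (S = 1 - 1/30*(-423) = 1 + 141/10 = 151/10 ≈ 15.100)
(293 + H(n(-3, 1)))*133 + S = (293 + (-10 + 2*(-3))/(-4 + 2*(-3)))*133 + 151/10 = (293 + (-10 - 6)/(-4 - 6))*133 + 151/10 = (293 - 16/(-10))*133 + 151/10 = (293 - ⅒*(-16))*133 + 151/10 = (293 + 8/5)*133 + 151/10 = (1473/5)*133 + 151/10 = 195909/5 + 151/10 = 391969/10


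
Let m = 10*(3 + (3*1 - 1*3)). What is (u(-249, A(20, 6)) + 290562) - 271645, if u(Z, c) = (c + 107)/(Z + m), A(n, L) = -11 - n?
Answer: 4142747/219 ≈ 18917.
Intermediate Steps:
m = 30 (m = 10*(3 + (3 - 3)) = 10*(3 + 0) = 10*3 = 30)
u(Z, c) = (107 + c)/(30 + Z) (u(Z, c) = (c + 107)/(Z + 30) = (107 + c)/(30 + Z))
(u(-249, A(20, 6)) + 290562) - 271645 = ((107 + (-11 - 1*20))/(30 - 249) + 290562) - 271645 = ((107 + (-11 - 20))/(-219) + 290562) - 271645 = (-(107 - 31)/219 + 290562) - 271645 = (-1/219*76 + 290562) - 271645 = (-76/219 + 290562) - 271645 = 63633002/219 - 271645 = 4142747/219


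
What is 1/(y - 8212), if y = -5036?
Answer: -1/13248 ≈ -7.5483e-5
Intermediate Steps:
1/(y - 8212) = 1/(-5036 - 8212) = 1/(-13248) = -1/13248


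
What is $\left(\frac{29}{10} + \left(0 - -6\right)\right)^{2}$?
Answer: $\frac{7921}{100} \approx 79.21$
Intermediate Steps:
$\left(\frac{29}{10} + \left(0 - -6\right)\right)^{2} = \left(29 \cdot \frac{1}{10} + \left(0 + 6\right)\right)^{2} = \left(\frac{29}{10} + 6\right)^{2} = \left(\frac{89}{10}\right)^{2} = \frac{7921}{100}$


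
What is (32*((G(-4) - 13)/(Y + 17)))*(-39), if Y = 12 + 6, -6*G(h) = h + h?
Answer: 416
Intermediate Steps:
G(h) = -h/3 (G(h) = -(h + h)/6 = -h/3)
Y = 18
(32*((G(-4) - 13)/(Y + 17)))*(-39) = (32*((-⅓*(-4) - 13)/(18 + 17)))*(-39) = (32*((4/3 - 13)/35))*(-39) = (32*(-35/3*1/35))*(-39) = (32*(-⅓))*(-39) = -32/3*(-39) = 416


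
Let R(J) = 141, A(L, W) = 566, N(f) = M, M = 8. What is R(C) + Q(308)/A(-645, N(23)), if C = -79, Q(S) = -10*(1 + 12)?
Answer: 39838/283 ≈ 140.77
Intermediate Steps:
N(f) = 8
Q(S) = -130 (Q(S) = -10*13 = -130)
R(C) + Q(308)/A(-645, N(23)) = 141 - 130/566 = 141 - 130*1/566 = 141 - 65/283 = 39838/283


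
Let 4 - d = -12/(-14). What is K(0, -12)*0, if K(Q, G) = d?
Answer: 0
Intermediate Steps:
d = 22/7 (d = 4 - (-12)/(-14) = 4 - (-12)*(-1)/14 = 4 - 1*6/7 = 4 - 6/7 = 22/7 ≈ 3.1429)
K(Q, G) = 22/7
K(0, -12)*0 = (22/7)*0 = 0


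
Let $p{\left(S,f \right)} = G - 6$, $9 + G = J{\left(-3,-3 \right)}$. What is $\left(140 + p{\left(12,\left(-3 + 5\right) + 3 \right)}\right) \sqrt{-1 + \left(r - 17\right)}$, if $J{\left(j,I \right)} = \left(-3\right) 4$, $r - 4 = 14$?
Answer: $0$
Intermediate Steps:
$r = 18$ ($r = 4 + 14 = 18$)
$J{\left(j,I \right)} = -12$
$G = -21$ ($G = -9 - 12 = -21$)
$p{\left(S,f \right)} = -27$ ($p{\left(S,f \right)} = -21 - 6 = -27$)
$\left(140 + p{\left(12,\left(-3 + 5\right) + 3 \right)}\right) \sqrt{-1 + \left(r - 17\right)} = \left(140 - 27\right) \sqrt{-1 + \left(18 - 17\right)} = 113 \sqrt{-1 + \left(18 - 17\right)} = 113 \sqrt{-1 + 1} = 113 \sqrt{0} = 113 \cdot 0 = 0$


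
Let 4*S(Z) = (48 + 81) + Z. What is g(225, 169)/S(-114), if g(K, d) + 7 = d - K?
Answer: -84/5 ≈ -16.800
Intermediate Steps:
g(K, d) = -7 + d - K (g(K, d) = -7 + (d - K) = -7 + d - K)
S(Z) = 129/4 + Z/4 (S(Z) = ((48 + 81) + Z)/4 = (129 + Z)/4 = 129/4 + Z/4)
g(225, 169)/S(-114) = (-7 + 169 - 1*225)/(129/4 + (¼)*(-114)) = (-7 + 169 - 225)/(129/4 - 57/2) = -63/15/4 = -63*4/15 = -84/5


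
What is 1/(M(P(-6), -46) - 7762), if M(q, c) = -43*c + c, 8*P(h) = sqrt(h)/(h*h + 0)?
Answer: -1/5830 ≈ -0.00017153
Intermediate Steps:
P(h) = 1/(8*h**(3/2)) (P(h) = (sqrt(h)/(h*h + 0))/8 = (sqrt(h)/(h**2 + 0))/8 = (sqrt(h)/(h**2))/8 = (sqrt(h)/h**2)/8 = 1/(8*h**(3/2)))
M(q, c) = -42*c
1/(M(P(-6), -46) - 7762) = 1/(-42*(-46) - 7762) = 1/(1932 - 7762) = 1/(-5830) = -1/5830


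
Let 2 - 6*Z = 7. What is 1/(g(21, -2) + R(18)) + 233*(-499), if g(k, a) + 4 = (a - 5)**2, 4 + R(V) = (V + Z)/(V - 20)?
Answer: -45227851/389 ≈ -1.1627e+5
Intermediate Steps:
Z = -5/6 (Z = 1/3 - 1/6*7 = 1/3 - 7/6 = -5/6 ≈ -0.83333)
R(V) = -4 + (-5/6 + V)/(-20 + V) (R(V) = -4 + (V - 5/6)/(V - 20) = -4 + (-5/6 + V)/(-20 + V))
g(k, a) = -4 + (-5 + a)**2 (g(k, a) = -4 + (a - 5)**2 = -4 + (-5 + a)**2)
1/(g(21, -2) + R(18)) + 233*(-499) = 1/((-4 + (-5 - 2)**2) + (475 - 18*18)/(6*(-20 + 18))) + 233*(-499) = 1/((-4 + (-7)**2) + (1/6)*(475 - 324)/(-2)) - 116267 = 1/((-4 + 49) + (1/6)*(-1/2)*151) - 116267 = 1/(45 - 151/12) - 116267 = 1/(389/12) - 116267 = 12/389 - 116267 = -45227851/389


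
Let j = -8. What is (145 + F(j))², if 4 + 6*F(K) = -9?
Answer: 734449/36 ≈ 20401.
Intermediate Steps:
F(K) = -13/6 (F(K) = -⅔ + (⅙)*(-9) = -⅔ - 3/2 = -13/6)
(145 + F(j))² = (145 - 13/6)² = (857/6)² = 734449/36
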